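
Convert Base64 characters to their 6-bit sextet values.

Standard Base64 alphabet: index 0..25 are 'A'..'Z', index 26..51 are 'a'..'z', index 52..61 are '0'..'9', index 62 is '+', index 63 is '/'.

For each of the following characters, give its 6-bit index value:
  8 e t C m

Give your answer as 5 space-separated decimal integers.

'8': 0..9 range, 52 + ord('8') − ord('0') = 60
'e': a..z range, 26 + ord('e') − ord('a') = 30
't': a..z range, 26 + ord('t') − ord('a') = 45
'C': A..Z range, ord('C') − ord('A') = 2
'm': a..z range, 26 + ord('m') − ord('a') = 38

Answer: 60 30 45 2 38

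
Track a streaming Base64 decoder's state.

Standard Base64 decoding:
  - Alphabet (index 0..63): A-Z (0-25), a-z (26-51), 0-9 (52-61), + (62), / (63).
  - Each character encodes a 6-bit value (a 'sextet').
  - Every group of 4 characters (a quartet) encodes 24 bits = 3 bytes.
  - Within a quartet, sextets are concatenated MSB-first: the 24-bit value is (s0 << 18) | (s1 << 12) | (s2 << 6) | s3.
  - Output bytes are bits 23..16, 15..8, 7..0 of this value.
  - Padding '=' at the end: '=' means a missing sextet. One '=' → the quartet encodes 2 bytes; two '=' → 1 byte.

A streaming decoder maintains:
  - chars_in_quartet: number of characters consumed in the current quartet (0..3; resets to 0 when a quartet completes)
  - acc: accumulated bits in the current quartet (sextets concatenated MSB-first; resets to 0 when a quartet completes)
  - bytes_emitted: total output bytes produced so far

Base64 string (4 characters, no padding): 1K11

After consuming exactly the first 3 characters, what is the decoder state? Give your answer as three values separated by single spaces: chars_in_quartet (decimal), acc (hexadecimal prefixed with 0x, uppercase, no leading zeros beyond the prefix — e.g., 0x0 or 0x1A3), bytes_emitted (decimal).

Answer: 3 0x352B5 0

Derivation:
After char 0 ('1'=53): chars_in_quartet=1 acc=0x35 bytes_emitted=0
After char 1 ('K'=10): chars_in_quartet=2 acc=0xD4A bytes_emitted=0
After char 2 ('1'=53): chars_in_quartet=3 acc=0x352B5 bytes_emitted=0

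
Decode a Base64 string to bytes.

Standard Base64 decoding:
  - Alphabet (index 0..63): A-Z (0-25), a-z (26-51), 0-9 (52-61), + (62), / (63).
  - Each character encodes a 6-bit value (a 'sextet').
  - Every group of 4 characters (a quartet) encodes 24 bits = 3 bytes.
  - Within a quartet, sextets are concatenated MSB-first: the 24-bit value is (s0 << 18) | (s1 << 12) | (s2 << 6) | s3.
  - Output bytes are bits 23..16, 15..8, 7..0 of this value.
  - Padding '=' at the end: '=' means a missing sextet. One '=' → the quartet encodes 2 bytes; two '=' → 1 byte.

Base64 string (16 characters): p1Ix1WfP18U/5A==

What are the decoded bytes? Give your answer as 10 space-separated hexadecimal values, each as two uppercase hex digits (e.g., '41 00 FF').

After char 0 ('p'=41): chars_in_quartet=1 acc=0x29 bytes_emitted=0
After char 1 ('1'=53): chars_in_quartet=2 acc=0xA75 bytes_emitted=0
After char 2 ('I'=8): chars_in_quartet=3 acc=0x29D48 bytes_emitted=0
After char 3 ('x'=49): chars_in_quartet=4 acc=0xA75231 -> emit A7 52 31, reset; bytes_emitted=3
After char 4 ('1'=53): chars_in_quartet=1 acc=0x35 bytes_emitted=3
After char 5 ('W'=22): chars_in_quartet=2 acc=0xD56 bytes_emitted=3
After char 6 ('f'=31): chars_in_quartet=3 acc=0x3559F bytes_emitted=3
After char 7 ('P'=15): chars_in_quartet=4 acc=0xD567CF -> emit D5 67 CF, reset; bytes_emitted=6
After char 8 ('1'=53): chars_in_quartet=1 acc=0x35 bytes_emitted=6
After char 9 ('8'=60): chars_in_quartet=2 acc=0xD7C bytes_emitted=6
After char 10 ('U'=20): chars_in_quartet=3 acc=0x35F14 bytes_emitted=6
After char 11 ('/'=63): chars_in_quartet=4 acc=0xD7C53F -> emit D7 C5 3F, reset; bytes_emitted=9
After char 12 ('5'=57): chars_in_quartet=1 acc=0x39 bytes_emitted=9
After char 13 ('A'=0): chars_in_quartet=2 acc=0xE40 bytes_emitted=9
Padding '==': partial quartet acc=0xE40 -> emit E4; bytes_emitted=10

Answer: A7 52 31 D5 67 CF D7 C5 3F E4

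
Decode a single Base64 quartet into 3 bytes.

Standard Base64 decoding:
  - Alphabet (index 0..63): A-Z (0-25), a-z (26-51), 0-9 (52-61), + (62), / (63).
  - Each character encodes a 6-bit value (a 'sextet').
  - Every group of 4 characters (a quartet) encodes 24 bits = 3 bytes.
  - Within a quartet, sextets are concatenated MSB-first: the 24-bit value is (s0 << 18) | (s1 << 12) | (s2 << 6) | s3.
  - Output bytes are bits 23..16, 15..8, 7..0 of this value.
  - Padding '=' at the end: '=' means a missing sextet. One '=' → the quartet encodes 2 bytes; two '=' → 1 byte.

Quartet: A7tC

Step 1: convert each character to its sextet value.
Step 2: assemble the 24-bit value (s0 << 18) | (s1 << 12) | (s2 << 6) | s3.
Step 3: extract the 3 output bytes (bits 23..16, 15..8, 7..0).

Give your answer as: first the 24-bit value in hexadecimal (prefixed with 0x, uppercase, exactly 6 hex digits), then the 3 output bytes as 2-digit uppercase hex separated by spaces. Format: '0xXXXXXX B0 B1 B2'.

Sextets: A=0, 7=59, t=45, C=2
24-bit: (0<<18) | (59<<12) | (45<<6) | 2
      = 0x000000 | 0x03B000 | 0x000B40 | 0x000002
      = 0x03BB42
Bytes: (v>>16)&0xFF=03, (v>>8)&0xFF=BB, v&0xFF=42

Answer: 0x03BB42 03 BB 42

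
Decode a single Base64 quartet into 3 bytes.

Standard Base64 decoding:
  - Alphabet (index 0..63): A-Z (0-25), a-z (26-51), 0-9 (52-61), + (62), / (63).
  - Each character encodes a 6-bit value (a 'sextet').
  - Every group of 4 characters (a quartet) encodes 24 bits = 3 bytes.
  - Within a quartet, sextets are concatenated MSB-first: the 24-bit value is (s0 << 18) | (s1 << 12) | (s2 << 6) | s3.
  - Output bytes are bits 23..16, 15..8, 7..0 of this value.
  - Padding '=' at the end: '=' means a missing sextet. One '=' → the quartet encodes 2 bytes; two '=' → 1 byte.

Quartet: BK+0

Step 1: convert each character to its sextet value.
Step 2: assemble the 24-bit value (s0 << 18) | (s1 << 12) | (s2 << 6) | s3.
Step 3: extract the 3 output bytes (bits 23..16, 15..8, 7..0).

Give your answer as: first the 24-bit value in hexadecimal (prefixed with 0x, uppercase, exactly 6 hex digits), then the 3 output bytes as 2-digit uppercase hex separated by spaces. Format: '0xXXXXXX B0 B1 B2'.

Sextets: B=1, K=10, +=62, 0=52
24-bit: (1<<18) | (10<<12) | (62<<6) | 52
      = 0x040000 | 0x00A000 | 0x000F80 | 0x000034
      = 0x04AFB4
Bytes: (v>>16)&0xFF=04, (v>>8)&0xFF=AF, v&0xFF=B4

Answer: 0x04AFB4 04 AF B4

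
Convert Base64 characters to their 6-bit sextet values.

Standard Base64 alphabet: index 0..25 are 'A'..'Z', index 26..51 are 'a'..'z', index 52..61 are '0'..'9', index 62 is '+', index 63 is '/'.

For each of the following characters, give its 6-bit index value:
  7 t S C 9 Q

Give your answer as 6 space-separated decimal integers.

'7': 0..9 range, 52 + ord('7') − ord('0') = 59
't': a..z range, 26 + ord('t') − ord('a') = 45
'S': A..Z range, ord('S') − ord('A') = 18
'C': A..Z range, ord('C') − ord('A') = 2
'9': 0..9 range, 52 + ord('9') − ord('0') = 61
'Q': A..Z range, ord('Q') − ord('A') = 16

Answer: 59 45 18 2 61 16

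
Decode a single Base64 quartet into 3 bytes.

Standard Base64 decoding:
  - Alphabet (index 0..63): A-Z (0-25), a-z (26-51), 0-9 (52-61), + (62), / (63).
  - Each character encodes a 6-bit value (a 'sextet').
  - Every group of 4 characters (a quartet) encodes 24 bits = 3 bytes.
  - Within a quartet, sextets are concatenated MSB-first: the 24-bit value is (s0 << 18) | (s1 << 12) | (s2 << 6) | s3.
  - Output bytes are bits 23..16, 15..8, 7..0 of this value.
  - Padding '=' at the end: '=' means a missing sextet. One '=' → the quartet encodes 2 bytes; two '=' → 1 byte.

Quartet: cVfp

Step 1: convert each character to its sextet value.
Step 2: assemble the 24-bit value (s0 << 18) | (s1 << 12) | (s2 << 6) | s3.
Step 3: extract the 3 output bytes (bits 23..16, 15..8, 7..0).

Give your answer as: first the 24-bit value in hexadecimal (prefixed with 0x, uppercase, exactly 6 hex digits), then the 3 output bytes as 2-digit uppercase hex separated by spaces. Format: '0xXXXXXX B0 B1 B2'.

Answer: 0x7157E9 71 57 E9

Derivation:
Sextets: c=28, V=21, f=31, p=41
24-bit: (28<<18) | (21<<12) | (31<<6) | 41
      = 0x700000 | 0x015000 | 0x0007C0 | 0x000029
      = 0x7157E9
Bytes: (v>>16)&0xFF=71, (v>>8)&0xFF=57, v&0xFF=E9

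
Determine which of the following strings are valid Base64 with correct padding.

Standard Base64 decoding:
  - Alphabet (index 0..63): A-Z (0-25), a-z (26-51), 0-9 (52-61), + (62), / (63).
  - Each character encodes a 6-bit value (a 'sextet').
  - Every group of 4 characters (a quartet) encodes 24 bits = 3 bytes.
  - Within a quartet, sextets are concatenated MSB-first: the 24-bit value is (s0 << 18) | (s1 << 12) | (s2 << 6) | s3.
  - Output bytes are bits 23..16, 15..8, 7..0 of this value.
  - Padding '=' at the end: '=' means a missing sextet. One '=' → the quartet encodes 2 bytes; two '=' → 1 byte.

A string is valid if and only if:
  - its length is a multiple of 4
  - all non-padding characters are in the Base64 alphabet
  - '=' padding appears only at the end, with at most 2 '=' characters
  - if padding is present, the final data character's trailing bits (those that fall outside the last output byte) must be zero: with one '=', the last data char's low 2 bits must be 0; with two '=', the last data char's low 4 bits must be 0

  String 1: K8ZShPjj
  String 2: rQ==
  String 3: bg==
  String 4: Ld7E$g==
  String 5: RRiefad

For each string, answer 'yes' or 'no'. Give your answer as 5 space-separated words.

String 1: 'K8ZShPjj' → valid
String 2: 'rQ==' → valid
String 3: 'bg==' → valid
String 4: 'Ld7E$g==' → invalid (bad char(s): ['$'])
String 5: 'RRiefad' → invalid (len=7 not mult of 4)

Answer: yes yes yes no no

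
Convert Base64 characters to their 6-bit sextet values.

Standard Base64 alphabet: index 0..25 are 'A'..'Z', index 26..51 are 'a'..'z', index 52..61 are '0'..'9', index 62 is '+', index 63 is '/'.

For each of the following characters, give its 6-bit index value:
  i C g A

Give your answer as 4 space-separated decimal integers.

'i': a..z range, 26 + ord('i') − ord('a') = 34
'C': A..Z range, ord('C') − ord('A') = 2
'g': a..z range, 26 + ord('g') − ord('a') = 32
'A': A..Z range, ord('A') − ord('A') = 0

Answer: 34 2 32 0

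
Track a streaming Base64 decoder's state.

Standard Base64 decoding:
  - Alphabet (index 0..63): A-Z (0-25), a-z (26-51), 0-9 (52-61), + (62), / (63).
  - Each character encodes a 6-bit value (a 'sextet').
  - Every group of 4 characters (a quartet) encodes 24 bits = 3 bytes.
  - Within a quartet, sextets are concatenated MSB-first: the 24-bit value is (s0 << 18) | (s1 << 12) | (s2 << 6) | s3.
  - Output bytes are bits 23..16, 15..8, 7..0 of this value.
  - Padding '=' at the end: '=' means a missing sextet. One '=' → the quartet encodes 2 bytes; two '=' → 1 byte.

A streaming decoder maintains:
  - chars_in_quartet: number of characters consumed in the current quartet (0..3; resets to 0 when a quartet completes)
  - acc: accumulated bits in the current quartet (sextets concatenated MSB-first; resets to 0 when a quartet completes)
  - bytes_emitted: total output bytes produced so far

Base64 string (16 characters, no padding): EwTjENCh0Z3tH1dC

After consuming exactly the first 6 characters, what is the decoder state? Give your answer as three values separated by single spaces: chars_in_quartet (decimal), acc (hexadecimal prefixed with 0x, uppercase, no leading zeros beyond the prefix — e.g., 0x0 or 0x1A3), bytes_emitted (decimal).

After char 0 ('E'=4): chars_in_quartet=1 acc=0x4 bytes_emitted=0
After char 1 ('w'=48): chars_in_quartet=2 acc=0x130 bytes_emitted=0
After char 2 ('T'=19): chars_in_quartet=3 acc=0x4C13 bytes_emitted=0
After char 3 ('j'=35): chars_in_quartet=4 acc=0x1304E3 -> emit 13 04 E3, reset; bytes_emitted=3
After char 4 ('E'=4): chars_in_quartet=1 acc=0x4 bytes_emitted=3
After char 5 ('N'=13): chars_in_quartet=2 acc=0x10D bytes_emitted=3

Answer: 2 0x10D 3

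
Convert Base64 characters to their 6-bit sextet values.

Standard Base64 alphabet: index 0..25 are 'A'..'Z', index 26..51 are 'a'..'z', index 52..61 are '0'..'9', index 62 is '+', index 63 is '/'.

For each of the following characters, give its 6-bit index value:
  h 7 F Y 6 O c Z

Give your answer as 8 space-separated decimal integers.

Answer: 33 59 5 24 58 14 28 25

Derivation:
'h': a..z range, 26 + ord('h') − ord('a') = 33
'7': 0..9 range, 52 + ord('7') − ord('0') = 59
'F': A..Z range, ord('F') − ord('A') = 5
'Y': A..Z range, ord('Y') − ord('A') = 24
'6': 0..9 range, 52 + ord('6') − ord('0') = 58
'O': A..Z range, ord('O') − ord('A') = 14
'c': a..z range, 26 + ord('c') − ord('a') = 28
'Z': A..Z range, ord('Z') − ord('A') = 25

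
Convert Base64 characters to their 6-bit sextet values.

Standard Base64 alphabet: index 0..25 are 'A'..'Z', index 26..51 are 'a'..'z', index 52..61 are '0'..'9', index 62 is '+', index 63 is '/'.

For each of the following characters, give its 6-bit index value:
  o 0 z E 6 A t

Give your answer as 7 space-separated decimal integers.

'o': a..z range, 26 + ord('o') − ord('a') = 40
'0': 0..9 range, 52 + ord('0') − ord('0') = 52
'z': a..z range, 26 + ord('z') − ord('a') = 51
'E': A..Z range, ord('E') − ord('A') = 4
'6': 0..9 range, 52 + ord('6') − ord('0') = 58
'A': A..Z range, ord('A') − ord('A') = 0
't': a..z range, 26 + ord('t') − ord('a') = 45

Answer: 40 52 51 4 58 0 45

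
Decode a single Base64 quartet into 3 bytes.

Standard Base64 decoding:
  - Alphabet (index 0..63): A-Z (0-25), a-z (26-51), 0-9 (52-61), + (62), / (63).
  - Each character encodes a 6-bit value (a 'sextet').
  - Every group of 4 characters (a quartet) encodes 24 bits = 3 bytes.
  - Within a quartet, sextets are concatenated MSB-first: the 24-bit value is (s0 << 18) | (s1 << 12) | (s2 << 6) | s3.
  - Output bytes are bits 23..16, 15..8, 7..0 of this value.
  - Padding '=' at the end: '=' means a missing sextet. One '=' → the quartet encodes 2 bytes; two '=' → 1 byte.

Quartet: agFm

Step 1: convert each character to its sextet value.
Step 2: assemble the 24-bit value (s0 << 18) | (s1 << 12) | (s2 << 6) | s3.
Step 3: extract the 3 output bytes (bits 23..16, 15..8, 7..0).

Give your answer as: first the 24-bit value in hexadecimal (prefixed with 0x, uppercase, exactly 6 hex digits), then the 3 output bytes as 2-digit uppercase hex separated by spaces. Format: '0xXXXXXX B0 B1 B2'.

Answer: 0x6A0166 6A 01 66

Derivation:
Sextets: a=26, g=32, F=5, m=38
24-bit: (26<<18) | (32<<12) | (5<<6) | 38
      = 0x680000 | 0x020000 | 0x000140 | 0x000026
      = 0x6A0166
Bytes: (v>>16)&0xFF=6A, (v>>8)&0xFF=01, v&0xFF=66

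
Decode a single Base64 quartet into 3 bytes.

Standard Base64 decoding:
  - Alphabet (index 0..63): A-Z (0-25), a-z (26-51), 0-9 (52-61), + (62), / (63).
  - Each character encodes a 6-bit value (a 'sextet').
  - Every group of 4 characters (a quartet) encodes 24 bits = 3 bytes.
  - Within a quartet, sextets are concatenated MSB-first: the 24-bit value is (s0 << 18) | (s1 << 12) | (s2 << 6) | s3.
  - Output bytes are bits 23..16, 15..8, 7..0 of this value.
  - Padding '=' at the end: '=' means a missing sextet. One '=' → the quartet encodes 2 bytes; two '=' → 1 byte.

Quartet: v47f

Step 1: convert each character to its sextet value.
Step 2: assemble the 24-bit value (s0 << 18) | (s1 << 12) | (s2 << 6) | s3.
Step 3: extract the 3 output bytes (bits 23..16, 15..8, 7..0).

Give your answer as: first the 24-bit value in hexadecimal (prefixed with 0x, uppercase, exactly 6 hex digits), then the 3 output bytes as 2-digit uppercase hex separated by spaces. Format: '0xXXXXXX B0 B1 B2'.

Sextets: v=47, 4=56, 7=59, f=31
24-bit: (47<<18) | (56<<12) | (59<<6) | 31
      = 0xBC0000 | 0x038000 | 0x000EC0 | 0x00001F
      = 0xBF8EDF
Bytes: (v>>16)&0xFF=BF, (v>>8)&0xFF=8E, v&0xFF=DF

Answer: 0xBF8EDF BF 8E DF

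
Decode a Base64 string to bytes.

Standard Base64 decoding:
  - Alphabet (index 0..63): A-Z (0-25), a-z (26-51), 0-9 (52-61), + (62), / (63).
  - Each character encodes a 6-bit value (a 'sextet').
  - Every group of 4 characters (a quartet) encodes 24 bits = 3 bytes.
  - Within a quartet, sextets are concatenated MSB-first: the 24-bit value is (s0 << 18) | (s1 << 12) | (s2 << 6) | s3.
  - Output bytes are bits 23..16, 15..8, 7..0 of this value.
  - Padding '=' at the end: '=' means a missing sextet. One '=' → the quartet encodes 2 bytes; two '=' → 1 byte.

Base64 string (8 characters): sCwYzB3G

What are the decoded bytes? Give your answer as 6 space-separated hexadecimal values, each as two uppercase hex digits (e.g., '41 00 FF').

After char 0 ('s'=44): chars_in_quartet=1 acc=0x2C bytes_emitted=0
After char 1 ('C'=2): chars_in_quartet=2 acc=0xB02 bytes_emitted=0
After char 2 ('w'=48): chars_in_quartet=3 acc=0x2C0B0 bytes_emitted=0
After char 3 ('Y'=24): chars_in_quartet=4 acc=0xB02C18 -> emit B0 2C 18, reset; bytes_emitted=3
After char 4 ('z'=51): chars_in_quartet=1 acc=0x33 bytes_emitted=3
After char 5 ('B'=1): chars_in_quartet=2 acc=0xCC1 bytes_emitted=3
After char 6 ('3'=55): chars_in_quartet=3 acc=0x33077 bytes_emitted=3
After char 7 ('G'=6): chars_in_quartet=4 acc=0xCC1DC6 -> emit CC 1D C6, reset; bytes_emitted=6

Answer: B0 2C 18 CC 1D C6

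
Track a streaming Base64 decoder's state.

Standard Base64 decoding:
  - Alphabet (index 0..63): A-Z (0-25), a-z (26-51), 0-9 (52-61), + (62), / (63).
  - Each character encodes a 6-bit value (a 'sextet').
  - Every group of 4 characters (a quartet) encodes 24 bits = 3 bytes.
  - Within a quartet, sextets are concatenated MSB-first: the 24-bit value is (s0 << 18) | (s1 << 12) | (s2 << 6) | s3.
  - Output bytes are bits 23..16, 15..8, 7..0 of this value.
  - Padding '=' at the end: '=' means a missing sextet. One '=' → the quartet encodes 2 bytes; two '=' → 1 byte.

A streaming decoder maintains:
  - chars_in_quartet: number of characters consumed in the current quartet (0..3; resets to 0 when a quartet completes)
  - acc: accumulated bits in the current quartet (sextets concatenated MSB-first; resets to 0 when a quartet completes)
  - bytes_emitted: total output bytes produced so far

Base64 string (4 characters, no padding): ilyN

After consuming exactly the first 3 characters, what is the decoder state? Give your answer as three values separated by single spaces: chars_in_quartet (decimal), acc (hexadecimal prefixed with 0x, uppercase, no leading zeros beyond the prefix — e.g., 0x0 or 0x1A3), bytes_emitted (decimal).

After char 0 ('i'=34): chars_in_quartet=1 acc=0x22 bytes_emitted=0
After char 1 ('l'=37): chars_in_quartet=2 acc=0x8A5 bytes_emitted=0
After char 2 ('y'=50): chars_in_quartet=3 acc=0x22972 bytes_emitted=0

Answer: 3 0x22972 0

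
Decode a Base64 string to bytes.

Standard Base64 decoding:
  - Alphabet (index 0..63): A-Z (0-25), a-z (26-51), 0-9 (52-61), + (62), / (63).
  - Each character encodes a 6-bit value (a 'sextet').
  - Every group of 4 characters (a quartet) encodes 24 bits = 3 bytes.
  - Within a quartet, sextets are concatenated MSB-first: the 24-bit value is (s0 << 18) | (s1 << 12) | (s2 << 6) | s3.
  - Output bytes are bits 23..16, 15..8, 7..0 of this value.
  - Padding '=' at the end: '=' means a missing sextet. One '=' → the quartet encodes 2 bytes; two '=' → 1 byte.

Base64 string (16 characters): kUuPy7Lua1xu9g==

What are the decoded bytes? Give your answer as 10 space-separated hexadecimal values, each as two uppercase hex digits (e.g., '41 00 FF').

Answer: 91 4B 8F CB B2 EE 6B 5C 6E F6

Derivation:
After char 0 ('k'=36): chars_in_quartet=1 acc=0x24 bytes_emitted=0
After char 1 ('U'=20): chars_in_quartet=2 acc=0x914 bytes_emitted=0
After char 2 ('u'=46): chars_in_quartet=3 acc=0x2452E bytes_emitted=0
After char 3 ('P'=15): chars_in_quartet=4 acc=0x914B8F -> emit 91 4B 8F, reset; bytes_emitted=3
After char 4 ('y'=50): chars_in_quartet=1 acc=0x32 bytes_emitted=3
After char 5 ('7'=59): chars_in_quartet=2 acc=0xCBB bytes_emitted=3
After char 6 ('L'=11): chars_in_quartet=3 acc=0x32ECB bytes_emitted=3
After char 7 ('u'=46): chars_in_quartet=4 acc=0xCBB2EE -> emit CB B2 EE, reset; bytes_emitted=6
After char 8 ('a'=26): chars_in_quartet=1 acc=0x1A bytes_emitted=6
After char 9 ('1'=53): chars_in_quartet=2 acc=0x6B5 bytes_emitted=6
After char 10 ('x'=49): chars_in_quartet=3 acc=0x1AD71 bytes_emitted=6
After char 11 ('u'=46): chars_in_quartet=4 acc=0x6B5C6E -> emit 6B 5C 6E, reset; bytes_emitted=9
After char 12 ('9'=61): chars_in_quartet=1 acc=0x3D bytes_emitted=9
After char 13 ('g'=32): chars_in_quartet=2 acc=0xF60 bytes_emitted=9
Padding '==': partial quartet acc=0xF60 -> emit F6; bytes_emitted=10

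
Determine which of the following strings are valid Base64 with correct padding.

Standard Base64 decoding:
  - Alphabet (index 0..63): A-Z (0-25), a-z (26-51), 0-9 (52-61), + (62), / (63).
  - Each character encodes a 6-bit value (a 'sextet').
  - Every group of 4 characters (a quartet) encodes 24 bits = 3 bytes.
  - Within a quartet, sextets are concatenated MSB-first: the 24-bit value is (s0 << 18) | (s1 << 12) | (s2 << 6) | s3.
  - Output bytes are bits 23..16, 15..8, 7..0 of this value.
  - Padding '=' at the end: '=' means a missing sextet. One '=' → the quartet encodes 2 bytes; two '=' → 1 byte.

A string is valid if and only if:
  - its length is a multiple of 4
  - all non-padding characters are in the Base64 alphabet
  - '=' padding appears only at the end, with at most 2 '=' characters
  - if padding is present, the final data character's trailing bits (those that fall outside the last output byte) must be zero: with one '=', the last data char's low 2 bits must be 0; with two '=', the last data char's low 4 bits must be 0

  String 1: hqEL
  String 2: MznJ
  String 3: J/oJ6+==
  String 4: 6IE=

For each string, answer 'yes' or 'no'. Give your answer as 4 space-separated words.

String 1: 'hqEL' → valid
String 2: 'MznJ' → valid
String 3: 'J/oJ6+==' → invalid (bad trailing bits)
String 4: '6IE=' → valid

Answer: yes yes no yes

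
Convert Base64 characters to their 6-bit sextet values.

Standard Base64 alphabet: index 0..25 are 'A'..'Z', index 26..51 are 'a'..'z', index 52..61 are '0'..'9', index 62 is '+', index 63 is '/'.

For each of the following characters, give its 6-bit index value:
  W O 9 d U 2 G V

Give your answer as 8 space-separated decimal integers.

Answer: 22 14 61 29 20 54 6 21

Derivation:
'W': A..Z range, ord('W') − ord('A') = 22
'O': A..Z range, ord('O') − ord('A') = 14
'9': 0..9 range, 52 + ord('9') − ord('0') = 61
'd': a..z range, 26 + ord('d') − ord('a') = 29
'U': A..Z range, ord('U') − ord('A') = 20
'2': 0..9 range, 52 + ord('2') − ord('0') = 54
'G': A..Z range, ord('G') − ord('A') = 6
'V': A..Z range, ord('V') − ord('A') = 21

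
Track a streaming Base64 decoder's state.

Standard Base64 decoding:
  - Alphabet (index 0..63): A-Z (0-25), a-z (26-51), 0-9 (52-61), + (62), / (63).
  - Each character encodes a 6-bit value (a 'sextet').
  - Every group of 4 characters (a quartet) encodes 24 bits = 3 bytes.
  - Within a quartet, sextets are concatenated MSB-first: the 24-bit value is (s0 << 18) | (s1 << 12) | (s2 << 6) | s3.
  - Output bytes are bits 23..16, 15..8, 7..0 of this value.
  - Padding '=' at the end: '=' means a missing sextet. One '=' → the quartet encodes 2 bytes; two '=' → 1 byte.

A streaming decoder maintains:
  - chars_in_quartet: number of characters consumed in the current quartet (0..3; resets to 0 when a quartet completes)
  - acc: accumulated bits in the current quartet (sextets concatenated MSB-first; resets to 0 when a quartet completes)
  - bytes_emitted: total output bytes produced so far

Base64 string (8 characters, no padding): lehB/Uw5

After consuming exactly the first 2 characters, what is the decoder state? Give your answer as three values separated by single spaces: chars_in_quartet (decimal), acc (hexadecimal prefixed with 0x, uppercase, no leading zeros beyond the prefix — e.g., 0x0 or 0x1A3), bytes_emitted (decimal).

After char 0 ('l'=37): chars_in_quartet=1 acc=0x25 bytes_emitted=0
After char 1 ('e'=30): chars_in_quartet=2 acc=0x95E bytes_emitted=0

Answer: 2 0x95E 0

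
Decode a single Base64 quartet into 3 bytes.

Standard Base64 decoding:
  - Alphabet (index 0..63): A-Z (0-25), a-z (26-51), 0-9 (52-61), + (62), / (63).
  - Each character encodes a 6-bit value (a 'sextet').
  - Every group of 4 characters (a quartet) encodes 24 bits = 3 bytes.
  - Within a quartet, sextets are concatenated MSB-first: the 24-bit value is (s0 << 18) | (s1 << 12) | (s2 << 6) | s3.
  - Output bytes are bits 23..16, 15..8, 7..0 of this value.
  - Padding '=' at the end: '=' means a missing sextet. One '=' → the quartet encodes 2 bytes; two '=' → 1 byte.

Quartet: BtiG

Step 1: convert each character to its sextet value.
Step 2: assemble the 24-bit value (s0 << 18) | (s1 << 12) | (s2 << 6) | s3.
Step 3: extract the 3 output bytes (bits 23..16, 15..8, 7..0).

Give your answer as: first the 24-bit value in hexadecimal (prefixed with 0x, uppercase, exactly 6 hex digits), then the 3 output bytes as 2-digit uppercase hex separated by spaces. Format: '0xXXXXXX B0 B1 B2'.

Sextets: B=1, t=45, i=34, G=6
24-bit: (1<<18) | (45<<12) | (34<<6) | 6
      = 0x040000 | 0x02D000 | 0x000880 | 0x000006
      = 0x06D886
Bytes: (v>>16)&0xFF=06, (v>>8)&0xFF=D8, v&0xFF=86

Answer: 0x06D886 06 D8 86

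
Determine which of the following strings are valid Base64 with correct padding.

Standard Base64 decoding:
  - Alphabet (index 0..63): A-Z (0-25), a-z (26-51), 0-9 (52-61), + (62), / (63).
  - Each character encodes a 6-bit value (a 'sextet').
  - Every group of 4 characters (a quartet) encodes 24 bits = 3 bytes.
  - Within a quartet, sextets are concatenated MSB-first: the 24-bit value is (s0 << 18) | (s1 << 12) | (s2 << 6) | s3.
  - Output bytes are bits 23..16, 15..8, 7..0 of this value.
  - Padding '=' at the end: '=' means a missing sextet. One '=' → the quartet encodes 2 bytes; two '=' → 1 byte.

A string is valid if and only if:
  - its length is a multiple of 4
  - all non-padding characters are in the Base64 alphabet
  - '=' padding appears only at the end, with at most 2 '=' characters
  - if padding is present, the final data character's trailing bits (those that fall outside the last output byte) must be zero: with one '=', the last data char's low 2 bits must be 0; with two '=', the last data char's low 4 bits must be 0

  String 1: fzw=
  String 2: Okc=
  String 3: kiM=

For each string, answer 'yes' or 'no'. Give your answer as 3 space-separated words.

String 1: 'fzw=' → valid
String 2: 'Okc=' → valid
String 3: 'kiM=' → valid

Answer: yes yes yes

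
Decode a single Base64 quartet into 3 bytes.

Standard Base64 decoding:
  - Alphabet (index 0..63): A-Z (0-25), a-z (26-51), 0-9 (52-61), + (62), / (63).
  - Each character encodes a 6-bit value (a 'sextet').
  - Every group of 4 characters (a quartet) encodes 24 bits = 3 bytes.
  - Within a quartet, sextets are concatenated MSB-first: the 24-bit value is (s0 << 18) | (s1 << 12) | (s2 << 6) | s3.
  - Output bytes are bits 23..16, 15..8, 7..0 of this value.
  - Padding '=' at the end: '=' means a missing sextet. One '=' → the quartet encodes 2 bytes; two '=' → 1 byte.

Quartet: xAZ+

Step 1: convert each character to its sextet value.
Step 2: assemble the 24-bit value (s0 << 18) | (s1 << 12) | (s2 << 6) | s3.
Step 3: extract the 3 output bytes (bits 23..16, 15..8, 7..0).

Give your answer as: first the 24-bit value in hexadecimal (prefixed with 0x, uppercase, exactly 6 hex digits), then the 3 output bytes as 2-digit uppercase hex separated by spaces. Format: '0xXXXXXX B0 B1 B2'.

Answer: 0xC4067E C4 06 7E

Derivation:
Sextets: x=49, A=0, Z=25, +=62
24-bit: (49<<18) | (0<<12) | (25<<6) | 62
      = 0xC40000 | 0x000000 | 0x000640 | 0x00003E
      = 0xC4067E
Bytes: (v>>16)&0xFF=C4, (v>>8)&0xFF=06, v&0xFF=7E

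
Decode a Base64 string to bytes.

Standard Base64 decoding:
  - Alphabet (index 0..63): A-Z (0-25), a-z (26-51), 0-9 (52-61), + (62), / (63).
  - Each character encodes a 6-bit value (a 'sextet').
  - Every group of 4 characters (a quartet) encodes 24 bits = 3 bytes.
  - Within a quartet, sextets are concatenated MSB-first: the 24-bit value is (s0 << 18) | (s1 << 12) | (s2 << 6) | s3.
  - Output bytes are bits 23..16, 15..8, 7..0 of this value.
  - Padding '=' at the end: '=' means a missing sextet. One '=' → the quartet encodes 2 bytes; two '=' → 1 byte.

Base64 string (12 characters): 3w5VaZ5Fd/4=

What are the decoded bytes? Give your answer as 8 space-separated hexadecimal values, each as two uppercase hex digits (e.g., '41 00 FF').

Answer: DF 0E 55 69 9E 45 77 FE

Derivation:
After char 0 ('3'=55): chars_in_quartet=1 acc=0x37 bytes_emitted=0
After char 1 ('w'=48): chars_in_quartet=2 acc=0xDF0 bytes_emitted=0
After char 2 ('5'=57): chars_in_quartet=3 acc=0x37C39 bytes_emitted=0
After char 3 ('V'=21): chars_in_quartet=4 acc=0xDF0E55 -> emit DF 0E 55, reset; bytes_emitted=3
After char 4 ('a'=26): chars_in_quartet=1 acc=0x1A bytes_emitted=3
After char 5 ('Z'=25): chars_in_quartet=2 acc=0x699 bytes_emitted=3
After char 6 ('5'=57): chars_in_quartet=3 acc=0x1A679 bytes_emitted=3
After char 7 ('F'=5): chars_in_quartet=4 acc=0x699E45 -> emit 69 9E 45, reset; bytes_emitted=6
After char 8 ('d'=29): chars_in_quartet=1 acc=0x1D bytes_emitted=6
After char 9 ('/'=63): chars_in_quartet=2 acc=0x77F bytes_emitted=6
After char 10 ('4'=56): chars_in_quartet=3 acc=0x1DFF8 bytes_emitted=6
Padding '=': partial quartet acc=0x1DFF8 -> emit 77 FE; bytes_emitted=8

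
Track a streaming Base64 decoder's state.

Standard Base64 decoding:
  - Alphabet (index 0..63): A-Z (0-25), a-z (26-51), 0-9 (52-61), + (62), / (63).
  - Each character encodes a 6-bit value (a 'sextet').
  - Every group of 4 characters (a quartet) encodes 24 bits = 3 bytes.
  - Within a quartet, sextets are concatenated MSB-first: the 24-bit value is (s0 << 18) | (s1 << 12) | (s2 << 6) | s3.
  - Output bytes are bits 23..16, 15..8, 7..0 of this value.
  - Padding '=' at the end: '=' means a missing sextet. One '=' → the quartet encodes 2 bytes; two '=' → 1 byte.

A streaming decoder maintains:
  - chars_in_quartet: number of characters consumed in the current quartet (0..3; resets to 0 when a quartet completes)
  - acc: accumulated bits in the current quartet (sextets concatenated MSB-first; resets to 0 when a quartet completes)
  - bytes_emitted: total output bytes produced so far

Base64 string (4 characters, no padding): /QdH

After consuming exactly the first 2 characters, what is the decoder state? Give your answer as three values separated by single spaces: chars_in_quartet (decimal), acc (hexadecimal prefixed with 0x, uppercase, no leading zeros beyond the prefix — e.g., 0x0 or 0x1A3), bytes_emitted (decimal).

Answer: 2 0xFD0 0

Derivation:
After char 0 ('/'=63): chars_in_quartet=1 acc=0x3F bytes_emitted=0
After char 1 ('Q'=16): chars_in_quartet=2 acc=0xFD0 bytes_emitted=0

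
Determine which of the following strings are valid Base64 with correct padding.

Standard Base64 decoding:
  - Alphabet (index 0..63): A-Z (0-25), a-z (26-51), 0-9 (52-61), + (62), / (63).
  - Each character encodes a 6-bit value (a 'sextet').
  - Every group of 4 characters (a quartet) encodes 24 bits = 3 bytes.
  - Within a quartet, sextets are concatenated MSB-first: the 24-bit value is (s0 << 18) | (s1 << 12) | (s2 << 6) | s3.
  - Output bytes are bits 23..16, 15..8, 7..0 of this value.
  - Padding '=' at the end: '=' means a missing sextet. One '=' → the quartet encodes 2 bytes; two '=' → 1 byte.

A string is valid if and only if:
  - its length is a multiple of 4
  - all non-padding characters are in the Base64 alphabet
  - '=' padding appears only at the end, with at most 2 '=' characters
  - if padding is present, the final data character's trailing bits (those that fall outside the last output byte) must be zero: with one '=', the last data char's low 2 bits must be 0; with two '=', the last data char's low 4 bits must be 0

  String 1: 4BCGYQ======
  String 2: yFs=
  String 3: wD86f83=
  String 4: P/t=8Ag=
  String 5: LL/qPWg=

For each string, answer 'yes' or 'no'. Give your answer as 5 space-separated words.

Answer: no yes no no yes

Derivation:
String 1: '4BCGYQ======' → invalid (6 pad chars (max 2))
String 2: 'yFs=' → valid
String 3: 'wD86f83=' → invalid (bad trailing bits)
String 4: 'P/t=8Ag=' → invalid (bad char(s): ['=']; '=' in middle)
String 5: 'LL/qPWg=' → valid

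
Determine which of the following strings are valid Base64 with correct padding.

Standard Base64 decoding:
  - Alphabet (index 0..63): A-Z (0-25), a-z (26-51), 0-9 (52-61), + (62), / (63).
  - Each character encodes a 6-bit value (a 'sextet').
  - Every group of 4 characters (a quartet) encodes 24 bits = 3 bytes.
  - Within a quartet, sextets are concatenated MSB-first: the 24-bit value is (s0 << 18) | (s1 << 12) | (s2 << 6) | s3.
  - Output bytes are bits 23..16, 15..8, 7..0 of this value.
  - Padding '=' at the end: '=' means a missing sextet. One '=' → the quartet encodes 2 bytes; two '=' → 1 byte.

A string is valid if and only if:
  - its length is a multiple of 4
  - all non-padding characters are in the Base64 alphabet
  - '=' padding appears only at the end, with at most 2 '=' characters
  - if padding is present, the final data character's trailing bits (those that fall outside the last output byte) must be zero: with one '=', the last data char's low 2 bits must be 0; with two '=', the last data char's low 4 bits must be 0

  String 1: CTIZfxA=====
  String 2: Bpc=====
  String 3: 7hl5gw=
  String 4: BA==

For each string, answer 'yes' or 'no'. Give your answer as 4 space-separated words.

String 1: 'CTIZfxA=====' → invalid (5 pad chars (max 2))
String 2: 'Bpc=====' → invalid (5 pad chars (max 2))
String 3: '7hl5gw=' → invalid (len=7 not mult of 4)
String 4: 'BA==' → valid

Answer: no no no yes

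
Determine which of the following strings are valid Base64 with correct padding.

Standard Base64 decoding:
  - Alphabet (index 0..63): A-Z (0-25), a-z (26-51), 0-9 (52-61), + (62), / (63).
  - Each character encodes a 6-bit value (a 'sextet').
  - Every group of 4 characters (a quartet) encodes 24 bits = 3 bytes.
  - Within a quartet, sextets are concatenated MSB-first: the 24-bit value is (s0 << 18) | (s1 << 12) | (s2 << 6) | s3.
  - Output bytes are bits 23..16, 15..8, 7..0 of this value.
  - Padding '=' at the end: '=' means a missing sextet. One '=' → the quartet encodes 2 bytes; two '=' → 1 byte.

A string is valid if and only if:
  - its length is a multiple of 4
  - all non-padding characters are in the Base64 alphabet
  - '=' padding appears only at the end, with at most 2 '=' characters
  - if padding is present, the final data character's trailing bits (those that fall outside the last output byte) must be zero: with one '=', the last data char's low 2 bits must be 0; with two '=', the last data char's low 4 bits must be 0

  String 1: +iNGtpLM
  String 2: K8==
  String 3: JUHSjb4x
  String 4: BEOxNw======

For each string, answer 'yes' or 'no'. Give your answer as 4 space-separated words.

Answer: yes no yes no

Derivation:
String 1: '+iNGtpLM' → valid
String 2: 'K8==' → invalid (bad trailing bits)
String 3: 'JUHSjb4x' → valid
String 4: 'BEOxNw======' → invalid (6 pad chars (max 2))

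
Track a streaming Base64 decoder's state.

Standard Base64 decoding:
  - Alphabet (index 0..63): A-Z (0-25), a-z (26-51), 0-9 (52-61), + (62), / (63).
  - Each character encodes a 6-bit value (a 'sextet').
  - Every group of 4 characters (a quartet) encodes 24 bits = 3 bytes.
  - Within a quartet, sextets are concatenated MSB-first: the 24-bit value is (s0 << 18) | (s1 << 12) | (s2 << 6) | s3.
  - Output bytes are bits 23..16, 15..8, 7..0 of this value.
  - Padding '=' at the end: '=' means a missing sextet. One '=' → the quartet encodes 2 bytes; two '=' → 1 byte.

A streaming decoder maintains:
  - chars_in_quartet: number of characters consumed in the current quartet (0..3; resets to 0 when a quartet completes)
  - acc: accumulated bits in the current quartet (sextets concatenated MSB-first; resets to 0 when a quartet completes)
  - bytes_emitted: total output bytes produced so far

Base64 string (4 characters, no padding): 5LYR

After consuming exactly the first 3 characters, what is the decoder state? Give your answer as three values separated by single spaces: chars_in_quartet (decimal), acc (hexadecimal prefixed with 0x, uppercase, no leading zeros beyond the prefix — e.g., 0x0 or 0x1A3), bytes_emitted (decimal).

After char 0 ('5'=57): chars_in_quartet=1 acc=0x39 bytes_emitted=0
After char 1 ('L'=11): chars_in_quartet=2 acc=0xE4B bytes_emitted=0
After char 2 ('Y'=24): chars_in_quartet=3 acc=0x392D8 bytes_emitted=0

Answer: 3 0x392D8 0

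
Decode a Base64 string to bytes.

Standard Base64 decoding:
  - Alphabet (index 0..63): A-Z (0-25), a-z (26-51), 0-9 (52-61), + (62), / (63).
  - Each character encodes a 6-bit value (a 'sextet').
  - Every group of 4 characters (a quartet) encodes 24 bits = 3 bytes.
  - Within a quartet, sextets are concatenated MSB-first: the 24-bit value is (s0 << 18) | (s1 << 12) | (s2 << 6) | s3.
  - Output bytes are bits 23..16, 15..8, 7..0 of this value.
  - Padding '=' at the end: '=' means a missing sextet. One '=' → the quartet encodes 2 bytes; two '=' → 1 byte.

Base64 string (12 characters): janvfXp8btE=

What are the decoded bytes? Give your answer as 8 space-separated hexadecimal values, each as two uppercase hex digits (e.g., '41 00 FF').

After char 0 ('j'=35): chars_in_quartet=1 acc=0x23 bytes_emitted=0
After char 1 ('a'=26): chars_in_quartet=2 acc=0x8DA bytes_emitted=0
After char 2 ('n'=39): chars_in_quartet=3 acc=0x236A7 bytes_emitted=0
After char 3 ('v'=47): chars_in_quartet=4 acc=0x8DA9EF -> emit 8D A9 EF, reset; bytes_emitted=3
After char 4 ('f'=31): chars_in_quartet=1 acc=0x1F bytes_emitted=3
After char 5 ('X'=23): chars_in_quartet=2 acc=0x7D7 bytes_emitted=3
After char 6 ('p'=41): chars_in_quartet=3 acc=0x1F5E9 bytes_emitted=3
After char 7 ('8'=60): chars_in_quartet=4 acc=0x7D7A7C -> emit 7D 7A 7C, reset; bytes_emitted=6
After char 8 ('b'=27): chars_in_quartet=1 acc=0x1B bytes_emitted=6
After char 9 ('t'=45): chars_in_quartet=2 acc=0x6ED bytes_emitted=6
After char 10 ('E'=4): chars_in_quartet=3 acc=0x1BB44 bytes_emitted=6
Padding '=': partial quartet acc=0x1BB44 -> emit 6E D1; bytes_emitted=8

Answer: 8D A9 EF 7D 7A 7C 6E D1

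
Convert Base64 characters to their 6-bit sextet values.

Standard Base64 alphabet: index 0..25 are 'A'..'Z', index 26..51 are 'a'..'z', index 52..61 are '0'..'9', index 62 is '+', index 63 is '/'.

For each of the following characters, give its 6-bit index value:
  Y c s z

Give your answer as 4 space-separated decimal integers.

'Y': A..Z range, ord('Y') − ord('A') = 24
'c': a..z range, 26 + ord('c') − ord('a') = 28
's': a..z range, 26 + ord('s') − ord('a') = 44
'z': a..z range, 26 + ord('z') − ord('a') = 51

Answer: 24 28 44 51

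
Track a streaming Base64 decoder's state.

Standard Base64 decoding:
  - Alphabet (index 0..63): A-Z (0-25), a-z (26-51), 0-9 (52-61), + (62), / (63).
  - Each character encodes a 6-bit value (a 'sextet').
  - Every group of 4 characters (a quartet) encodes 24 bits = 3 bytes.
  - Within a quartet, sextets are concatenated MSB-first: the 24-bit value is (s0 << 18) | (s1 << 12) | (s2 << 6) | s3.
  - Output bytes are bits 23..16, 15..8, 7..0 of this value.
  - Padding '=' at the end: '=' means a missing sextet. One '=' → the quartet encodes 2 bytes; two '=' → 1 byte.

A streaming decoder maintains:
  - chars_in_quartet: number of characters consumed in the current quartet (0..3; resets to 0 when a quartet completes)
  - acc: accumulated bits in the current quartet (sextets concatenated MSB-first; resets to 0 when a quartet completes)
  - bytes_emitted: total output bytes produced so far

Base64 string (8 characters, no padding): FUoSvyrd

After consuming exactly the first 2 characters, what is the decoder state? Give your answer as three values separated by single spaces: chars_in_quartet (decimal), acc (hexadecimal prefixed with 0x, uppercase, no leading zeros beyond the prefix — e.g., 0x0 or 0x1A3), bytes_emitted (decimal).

After char 0 ('F'=5): chars_in_quartet=1 acc=0x5 bytes_emitted=0
After char 1 ('U'=20): chars_in_quartet=2 acc=0x154 bytes_emitted=0

Answer: 2 0x154 0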